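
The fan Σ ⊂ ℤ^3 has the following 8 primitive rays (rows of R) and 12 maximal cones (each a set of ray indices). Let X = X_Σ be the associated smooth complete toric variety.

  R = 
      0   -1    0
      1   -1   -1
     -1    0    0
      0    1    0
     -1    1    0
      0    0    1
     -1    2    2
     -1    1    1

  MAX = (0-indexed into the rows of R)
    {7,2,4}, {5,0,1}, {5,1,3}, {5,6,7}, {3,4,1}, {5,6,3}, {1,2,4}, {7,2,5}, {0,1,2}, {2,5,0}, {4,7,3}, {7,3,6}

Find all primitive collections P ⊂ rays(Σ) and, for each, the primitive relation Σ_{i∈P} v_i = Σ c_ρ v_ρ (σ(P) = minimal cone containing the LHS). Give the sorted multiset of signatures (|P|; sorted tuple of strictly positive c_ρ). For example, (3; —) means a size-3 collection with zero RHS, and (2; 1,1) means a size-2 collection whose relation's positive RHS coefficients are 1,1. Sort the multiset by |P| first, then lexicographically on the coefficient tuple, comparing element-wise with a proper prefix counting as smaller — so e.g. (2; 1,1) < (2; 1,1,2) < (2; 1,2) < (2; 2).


Σ has 12 primitive collections:

  • {0,3}:  v_{0} + v_{3} = 0  so sig = (2; —)
  • {1,7}:  v_{1} + v_{7} = 0  so sig = (2; —)
  • {0,4}:  v_{0} + v_{4} = v_{2}  so sig = (2; 1)
  • {2,3}:  v_{2} + v_{3} = v_{4}  so sig = (2; 1)
  • {4,5}:  v_{4} + v_{5} = v_{7}  so sig = (2; 1)
  • {0,6}:  v_{0} + v_{6} = v_{5} + v_{7}  so sig = (2; 1,1)
  • {0,7}:  v_{0} + v_{7} = v_{2} + v_{5}  so sig = (2; 1,1)
  • {1,6}:  v_{1} + v_{6} = v_{3} + v_{5}  so sig = (2; 1,1)
  • {4,6}:  v_{4} + v_{6} = v_{3} + 2·v_{7}  so sig = (2; 1,2)
  • {2,6}:  v_{2} + v_{6} = 2·v_{7}  so sig = (2; 2)
  • {1,2,5}:  v_{1} + v_{2} + v_{5} = v_{0}  so sig = (3; 1)
  • {3,5,7}:  v_{3} + v_{5} + v_{7} = v_{6}  so sig = (3; 1)

Hence PRS(X_Σ) =
{ (2; —) ×2,  (2; 1) ×3,  (2; 1,1) ×3,  (2; 1,2),  (2; 2),  (3; 1) ×2 }


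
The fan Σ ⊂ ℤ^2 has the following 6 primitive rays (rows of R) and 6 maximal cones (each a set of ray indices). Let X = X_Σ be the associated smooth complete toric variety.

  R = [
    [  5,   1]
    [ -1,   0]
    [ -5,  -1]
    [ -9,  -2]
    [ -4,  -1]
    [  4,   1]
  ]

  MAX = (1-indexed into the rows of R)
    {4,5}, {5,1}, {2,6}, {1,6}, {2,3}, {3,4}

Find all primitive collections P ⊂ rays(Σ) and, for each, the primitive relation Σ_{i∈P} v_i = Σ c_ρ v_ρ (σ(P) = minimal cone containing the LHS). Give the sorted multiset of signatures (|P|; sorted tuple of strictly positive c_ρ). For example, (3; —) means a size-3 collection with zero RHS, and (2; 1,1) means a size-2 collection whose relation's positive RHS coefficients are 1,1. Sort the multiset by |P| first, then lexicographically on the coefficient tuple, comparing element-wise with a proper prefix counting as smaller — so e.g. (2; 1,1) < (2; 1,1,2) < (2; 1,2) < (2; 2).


Primitive collections (9):

  {1,3}:  v_{1} + v_{3} = 0  →  sig = (2; —)
  {5,6}:  v_{5} + v_{6} = 0  →  sig = (2; —)
  {1,2}:  v_{1} + v_{2} = v_{6}  →  sig = (2; 1)
  {1,4}:  v_{1} + v_{4} = v_{5}  →  sig = (2; 1)
  {2,5}:  v_{2} + v_{5} = v_{3}  →  sig = (2; 1)
  {3,5}:  v_{3} + v_{5} = v_{4}  →  sig = (2; 1)
  {3,6}:  v_{3} + v_{6} = v_{2}  →  sig = (2; 1)
  {4,6}:  v_{4} + v_{6} = v_{3}  →  sig = (2; 1)
  {2,4}:  v_{2} + v_{4} = 2·v_{3}  →  sig = (2; 2)

Hence PRS(X_Σ) =
    (2; —)
    (2; —)
    (2; 1)
    (2; 1)
    (2; 1)
    (2; 1)
    (2; 1)
    (2; 1)
    (2; 2)


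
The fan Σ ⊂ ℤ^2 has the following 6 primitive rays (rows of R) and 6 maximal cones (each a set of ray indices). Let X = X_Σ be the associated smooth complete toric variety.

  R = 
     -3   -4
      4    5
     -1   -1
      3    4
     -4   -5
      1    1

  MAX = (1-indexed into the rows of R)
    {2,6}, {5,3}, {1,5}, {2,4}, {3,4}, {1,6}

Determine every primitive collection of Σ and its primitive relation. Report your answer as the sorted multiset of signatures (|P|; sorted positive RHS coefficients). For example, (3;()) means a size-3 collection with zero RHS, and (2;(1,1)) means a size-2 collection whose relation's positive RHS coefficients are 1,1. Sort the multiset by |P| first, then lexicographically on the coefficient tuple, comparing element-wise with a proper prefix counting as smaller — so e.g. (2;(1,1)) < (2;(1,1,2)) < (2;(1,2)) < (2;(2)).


Δ(Σ) — 6 vertices, 9 min non-faces:

  P = {1,4}:  v_{1} + v_{4} = 0 — sig = (2;())
  P = {2,5}:  v_{2} + v_{5} = 0 — sig = (2;())
  P = {3,6}:  v_{3} + v_{6} = 0 — sig = (2;())
  P = {1,2}:  v_{1} + v_{2} = v_{6} — sig = (2;(1))
  P = {1,3}:  v_{1} + v_{3} = v_{5} — sig = (2;(1))
  P = {2,3}:  v_{2} + v_{3} = v_{4} — sig = (2;(1))
  P = {4,5}:  v_{4} + v_{5} = v_{3} — sig = (2;(1))
  P = {4,6}:  v_{4} + v_{6} = v_{2} — sig = (2;(1))
  P = {5,6}:  v_{5} + v_{6} = v_{1} — sig = (2;(1))

Hence PRS(X_Σ) =
    |P|=2: 9 collections, coeffs (), (), (), (1), (1), (1), (1), (1), (1)


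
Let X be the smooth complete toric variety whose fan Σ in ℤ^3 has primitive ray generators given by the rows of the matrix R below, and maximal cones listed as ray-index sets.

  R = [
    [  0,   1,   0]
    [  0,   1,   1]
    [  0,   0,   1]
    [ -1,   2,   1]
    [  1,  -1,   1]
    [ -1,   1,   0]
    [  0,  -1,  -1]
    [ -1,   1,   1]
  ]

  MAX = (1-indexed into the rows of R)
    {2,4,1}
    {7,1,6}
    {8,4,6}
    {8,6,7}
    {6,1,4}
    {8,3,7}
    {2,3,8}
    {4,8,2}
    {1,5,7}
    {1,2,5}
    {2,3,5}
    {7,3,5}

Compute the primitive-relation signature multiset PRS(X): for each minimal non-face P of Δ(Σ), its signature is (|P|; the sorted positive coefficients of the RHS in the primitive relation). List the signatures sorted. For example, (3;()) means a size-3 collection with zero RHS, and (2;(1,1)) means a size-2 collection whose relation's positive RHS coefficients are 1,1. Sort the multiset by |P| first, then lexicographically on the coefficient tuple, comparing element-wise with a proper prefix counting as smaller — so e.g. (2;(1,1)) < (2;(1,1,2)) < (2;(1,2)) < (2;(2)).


10 minimal non-faces of Δ(Σ) (on 8 rays):

  {2,7}:  v_{2} + v_{7} = 0  so sig = (2;())
  {1,3}:  v_{1} + v_{3} = v_{2}  so sig = (2;(1))
  {1,8}:  v_{1} + v_{8} = v_{4}  so sig = (2;(1))
  {2,6}:  v_{2} + v_{6} = v_{4}  so sig = (2;(1))
  {3,6}:  v_{3} + v_{6} = v_{8}  so sig = (2;(1))
  {4,7}:  v_{4} + v_{7} = v_{6}  so sig = (2;(1))
  {5,6}:  v_{5} + v_{6} = v_{3}  so sig = (2;(1))
  {3,4}:  v_{3} + v_{4} = v_{2} + v_{8}  so sig = (2;(1,1))
  {4,5}:  v_{4} + v_{5} = v_{2} + v_{3}  so sig = (2;(1,1))
  {5,8}:  v_{5} + v_{8} = 2·v_{3}  so sig = (2;(2))

so the primitive-relation signature multiset is
[(2;()), (2;(1)), (2;(1)), (2;(1)), (2;(1)), (2;(1)), (2;(1)), (2;(1,1)), (2;(1,1)), (2;(2))]


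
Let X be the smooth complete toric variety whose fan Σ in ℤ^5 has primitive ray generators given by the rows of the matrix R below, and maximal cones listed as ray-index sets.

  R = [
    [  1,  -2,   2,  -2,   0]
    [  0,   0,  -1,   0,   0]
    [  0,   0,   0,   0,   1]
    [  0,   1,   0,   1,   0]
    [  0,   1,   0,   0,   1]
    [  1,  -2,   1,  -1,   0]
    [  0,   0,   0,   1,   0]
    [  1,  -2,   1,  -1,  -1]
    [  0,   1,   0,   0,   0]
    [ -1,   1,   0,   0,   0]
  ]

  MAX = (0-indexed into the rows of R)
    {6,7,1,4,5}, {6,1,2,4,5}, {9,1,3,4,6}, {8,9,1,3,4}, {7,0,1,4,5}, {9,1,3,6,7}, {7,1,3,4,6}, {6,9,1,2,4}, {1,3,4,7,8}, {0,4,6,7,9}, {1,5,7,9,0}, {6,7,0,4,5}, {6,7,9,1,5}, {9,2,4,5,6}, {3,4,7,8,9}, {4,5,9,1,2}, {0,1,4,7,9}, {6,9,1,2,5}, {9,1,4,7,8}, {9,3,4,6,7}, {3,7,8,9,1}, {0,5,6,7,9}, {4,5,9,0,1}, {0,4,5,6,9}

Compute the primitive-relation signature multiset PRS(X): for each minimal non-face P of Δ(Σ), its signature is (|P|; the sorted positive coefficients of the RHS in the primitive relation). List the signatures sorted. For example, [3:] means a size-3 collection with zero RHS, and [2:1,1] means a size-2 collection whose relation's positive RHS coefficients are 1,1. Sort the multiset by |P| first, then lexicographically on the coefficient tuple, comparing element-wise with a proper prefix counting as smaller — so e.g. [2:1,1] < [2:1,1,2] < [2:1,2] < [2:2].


14 collections generate NE(X_Σ); each relation:

  • {2,7}:  v_{2} + v_{7} = v_{5}  so sig = [2:1]
  • {2,8}:  v_{2} + v_{8} = v_{4}  so sig = [2:1]
  • {6,8}:  v_{6} + v_{8} = v_{3}  so sig = [2:1]
  • {2,3}:  v_{2} + v_{3} = v_{4} + v_{6}  so sig = [2:1,1]
  • {5,8}:  v_{5} + v_{8} = v_{4} + v_{7}  so sig = [2:1,1]
  • {3,5}:  v_{3} + v_{5} = v_{4} + v_{6} + v_{7}  so sig = [2:1,1,1]
  • {0,2}:  v_{0} + v_{2} = v_{4} + 2·v_{5} + v_{9}  so sig = [2:1,1,2]
  • {0,3}:  v_{0} + v_{3} = 2·v_{4} + v_{6} + 2·v_{7} + v_{9}  so sig = [2:1,1,2,2]
  • {0,8}:  v_{0} + v_{8} = 2·v_{4} + 2·v_{7} + v_{9}  so sig = [2:1,2,2]
  • {0,1,6}:  v_{0} + v_{1} + v_{6} = v_{5}  so sig = [3:1]
  • {4,5,7,9}:  v_{4} + v_{5} + v_{7} + v_{9} = v_{0}  so sig = [4:1]
  • {1,4,6,7,9}:  v_{1} + v_{4} + v_{6} + v_{7} + v_{9} = 0  so sig = [5:]
  • {1,3,4,7,9}:  v_{1} + v_{3} + v_{4} + v_{7} + v_{9} = v_{8}  so sig = [5:1]
  • {1,4,5,6,9}:  v_{1} + v_{4} + v_{5} + v_{6} + v_{9} = v_{2}  so sig = [5:1]

Signatures (|P|; sorted positive RHS coefficients), sorted:
    [2:1]
    [2:1]
    [2:1]
    [2:1,1]
    [2:1,1]
    [2:1,1,1]
    [2:1,1,2]
    [2:1,1,2,2]
    [2:1,2,2]
    [3:1]
    [4:1]
    [5:]
    [5:1]
    [5:1]


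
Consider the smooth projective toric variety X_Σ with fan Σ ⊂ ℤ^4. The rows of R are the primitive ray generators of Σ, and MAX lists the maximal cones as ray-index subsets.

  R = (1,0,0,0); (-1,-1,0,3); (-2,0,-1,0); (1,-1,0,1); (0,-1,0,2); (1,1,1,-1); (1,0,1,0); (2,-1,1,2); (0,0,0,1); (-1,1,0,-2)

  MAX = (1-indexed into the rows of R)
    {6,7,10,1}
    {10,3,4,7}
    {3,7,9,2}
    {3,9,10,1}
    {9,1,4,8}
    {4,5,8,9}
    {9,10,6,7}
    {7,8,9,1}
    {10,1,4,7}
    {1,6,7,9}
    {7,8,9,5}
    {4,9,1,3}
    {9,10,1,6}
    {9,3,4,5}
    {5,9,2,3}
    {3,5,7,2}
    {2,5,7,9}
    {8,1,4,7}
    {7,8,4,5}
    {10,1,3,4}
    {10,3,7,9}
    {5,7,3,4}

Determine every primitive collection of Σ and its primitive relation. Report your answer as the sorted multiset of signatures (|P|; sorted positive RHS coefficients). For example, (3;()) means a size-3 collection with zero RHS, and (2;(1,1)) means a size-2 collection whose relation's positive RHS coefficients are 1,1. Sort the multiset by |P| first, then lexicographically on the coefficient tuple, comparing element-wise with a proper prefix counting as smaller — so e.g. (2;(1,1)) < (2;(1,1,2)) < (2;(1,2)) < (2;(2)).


Minimal non-faces — 18 found among 10 rays, 22 max cones:

  P = {3,8}:  v_{3} + v_{8} = v_{5}  ⟹  sig = (2;(1))
  P = {8,10}:  v_{8} + v_{10} = v_{7}  ⟹  sig = (2;(1))
  P = {1,2}:  v_{1} + v_{2} = v_{5} + v_{9}  ⟹  sig = (2;(1,1))
  P = {1,5}:  v_{1} + v_{5} = v_{4} + v_{9}  ⟹  sig = (2;(1,1))
  P = {3,6}:  v_{3} + v_{6} = v_{9} + v_{10}  ⟹  sig = (2;(1,1))
  P = {4,6}:  v_{4} + v_{6} = v_{1} + v_{7}  ⟹  sig = (2;(1,1))
  P = {5,6}:  v_{5} + v_{6} = v_{7} + v_{9}  ⟹  sig = (2;(1,1))
  P = {5,10}:  v_{5} + v_{10} = v_{3} + v_{7}  ⟹  sig = (2;(1,1))
  P = {2,8}:  v_{2} + v_{8} = 2·v_{5} + v_{7} + v_{9}  ⟹  sig = (2;(1,1,2))
  P = {6,8}:  v_{6} + v_{8} = v_{1} + 2·v_{7} + v_{9}  ⟹  sig = (2;(1,1,2))
  P = {2,6}:  v_{2} + v_{6} = v_{3} + 2·v_{7} + 2·v_{9}  ⟹  sig = (2;(1,2,2))
  P = {2,10}:  v_{2} + v_{10} = 2·v_{3} + 2·v_{7} + v_{9}  ⟹  sig = (2;(1,2,2))
  P = {2,4}:  v_{2} + v_{4} = 2·v_{5}  ⟹  sig = (2;(2))
  P = {1,3,7}:  v_{1} + v_{3} + v_{7} = 0  ⟹  sig = (3;())
  P = {4,9,10}:  v_{4} + v_{9} + v_{10} = 0  ⟹  sig = (3;())
  P = {4,7,9}:  v_{4} + v_{7} + v_{9} = v_{8}  ⟹  sig = (3;(1))
  P = {1,7,9,10}:  v_{1} + v_{7} + v_{9} + v_{10} = v_{6}  ⟹  sig = (4;(1))
  P = {3,5,7,9}:  v_{3} + v_{5} + v_{7} + v_{9} = v_{2}  ⟹  sig = (4;(1))

so the primitive-relation signature multiset is
[(2;(1)), (2;(1)), (2;(1,1)), (2;(1,1)), (2;(1,1)), (2;(1,1)), (2;(1,1)), (2;(1,1)), (2;(1,1,2)), (2;(1,1,2)), (2;(1,2,2)), (2;(1,2,2)), (2;(2)), (3;()), (3;()), (3;(1)), (4;(1)), (4;(1))]


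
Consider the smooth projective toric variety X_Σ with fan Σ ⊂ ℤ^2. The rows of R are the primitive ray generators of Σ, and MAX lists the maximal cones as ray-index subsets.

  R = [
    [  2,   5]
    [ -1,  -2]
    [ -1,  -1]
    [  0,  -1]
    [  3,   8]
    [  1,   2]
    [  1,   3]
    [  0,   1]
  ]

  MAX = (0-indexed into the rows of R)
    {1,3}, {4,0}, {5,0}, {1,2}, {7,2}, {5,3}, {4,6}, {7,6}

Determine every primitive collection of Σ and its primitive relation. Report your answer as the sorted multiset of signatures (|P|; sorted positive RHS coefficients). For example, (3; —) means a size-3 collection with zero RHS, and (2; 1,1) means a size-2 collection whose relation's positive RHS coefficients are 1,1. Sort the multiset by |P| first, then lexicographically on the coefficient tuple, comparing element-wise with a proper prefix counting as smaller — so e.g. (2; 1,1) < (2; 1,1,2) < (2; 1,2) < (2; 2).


Δ(Σ) — 8 vertices, 20 min non-faces:

  P = {1,5}:  v_{1} + v_{5} = 0 ; sig = (2; —)
  P = {3,7}:  v_{3} + v_{7} = 0 ; sig = (2; —)
  P = {0,1}:  v_{0} + v_{1} = v_{6} ; sig = (2; 1)
  P = {0,6}:  v_{0} + v_{6} = v_{4} ; sig = (2; 1)
  P = {1,6}:  v_{1} + v_{6} = v_{7} ; sig = (2; 1)
  P = {1,7}:  v_{1} + v_{7} = v_{2} ; sig = (2; 1)
  P = {2,3}:  v_{2} + v_{3} = v_{1} ; sig = (2; 1)
  P = {2,5}:  v_{2} + v_{5} = v_{7} ; sig = (2; 1)
  P = {3,6}:  v_{3} + v_{6} = v_{5} ; sig = (2; 1)
  P = {5,6}:  v_{5} + v_{6} = v_{0} ; sig = (2; 1)
  P = {5,7}:  v_{5} + v_{7} = v_{6} ; sig = (2; 1)
  P = {0,2}:  v_{0} + v_{2} = v_{6} + v_{7} ; sig = (2; 1,1)
  P = {3,4}:  v_{3} + v_{4} = v_{0} + v_{5} ; sig = (2; 1,1)
  P = {2,4}:  v_{2} + v_{4} = 2·v_{6} + v_{7} ; sig = (2; 1,2)
  P = {0,3}:  v_{0} + v_{3} = 2·v_{5} ; sig = (2; 2)
  P = {0,7}:  v_{0} + v_{7} = 2·v_{6} ; sig = (2; 2)
  P = {1,4}:  v_{1} + v_{4} = 2·v_{6} ; sig = (2; 2)
  P = {2,6}:  v_{2} + v_{6} = 2·v_{7} ; sig = (2; 2)
  P = {4,5}:  v_{4} + v_{5} = 2·v_{0} ; sig = (2; 2)
  P = {4,7}:  v_{4} + v_{7} = 3·v_{6} ; sig = (2; 3)

so the primitive-relation signature multiset is
    (2; —)
    (2; —)
    (2; 1)
    (2; 1)
    (2; 1)
    (2; 1)
    (2; 1)
    (2; 1)
    (2; 1)
    (2; 1)
    (2; 1)
    (2; 1,1)
    (2; 1,1)
    (2; 1,2)
    (2; 2)
    (2; 2)
    (2; 2)
    (2; 2)
    (2; 2)
    (2; 3)


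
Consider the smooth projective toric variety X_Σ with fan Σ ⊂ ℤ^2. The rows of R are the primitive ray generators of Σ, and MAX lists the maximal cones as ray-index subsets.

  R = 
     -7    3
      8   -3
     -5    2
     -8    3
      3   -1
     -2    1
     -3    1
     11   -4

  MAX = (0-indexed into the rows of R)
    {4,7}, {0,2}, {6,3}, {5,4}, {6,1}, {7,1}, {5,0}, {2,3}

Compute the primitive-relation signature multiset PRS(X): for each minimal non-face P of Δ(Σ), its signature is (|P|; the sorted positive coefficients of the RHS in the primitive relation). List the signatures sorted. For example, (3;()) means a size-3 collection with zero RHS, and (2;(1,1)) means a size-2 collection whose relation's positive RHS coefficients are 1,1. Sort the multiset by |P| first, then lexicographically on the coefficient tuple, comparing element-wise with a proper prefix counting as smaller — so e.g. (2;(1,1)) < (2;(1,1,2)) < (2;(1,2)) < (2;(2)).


Minimal non-faces — 20 found among 8 rays, 8 max cones:

  P = {1,3}:  v_{1} + v_{3} = 0  ⇒ sig = (2;())
  P = {4,6}:  v_{4} + v_{6} = 0  ⇒ sig = (2;())
  P = {1,2}:  v_{1} + v_{2} = v_{4}  ⇒ sig = (2;(1))
  P = {1,4}:  v_{1} + v_{4} = v_{7}  ⇒ sig = (2;(1))
  P = {2,4}:  v_{2} + v_{4} = v_{5}  ⇒ sig = (2;(1))
  P = {2,5}:  v_{2} + v_{5} = v_{0}  ⇒ sig = (2;(1))
  P = {2,6}:  v_{2} + v_{6} = v_{3}  ⇒ sig = (2;(1))
  P = {3,4}:  v_{3} + v_{4} = v_{2}  ⇒ sig = (2;(1))
  P = {3,7}:  v_{3} + v_{7} = v_{4}  ⇒ sig = (2;(1))
  P = {5,6}:  v_{5} + v_{6} = v_{2}  ⇒ sig = (2;(1))
  P = {6,7}:  v_{6} + v_{7} = v_{1}  ⇒ sig = (2;(1))
  P = {0,1}:  v_{0} + v_{1} = v_{4} + v_{5}  ⇒ sig = (2;(1,1))
  P = {0,7}:  v_{0} + v_{7} = 2·v_{4} + v_{5}  ⇒ sig = (2;(1,2))
  P = {0,4}:  v_{0} + v_{4} = 2·v_{5}  ⇒ sig = (2;(2))
  P = {0,6}:  v_{0} + v_{6} = 2·v_{2}  ⇒ sig = (2;(2))
  P = {1,5}:  v_{1} + v_{5} = 2·v_{4}  ⇒ sig = (2;(2))
  P = {2,7}:  v_{2} + v_{7} = 2·v_{4}  ⇒ sig = (2;(2))
  P = {3,5}:  v_{3} + v_{5} = 2·v_{2}  ⇒ sig = (2;(2))
  P = {0,3}:  v_{0} + v_{3} = 3·v_{2}  ⇒ sig = (2;(3))
  P = {5,7}:  v_{5} + v_{7} = 3·v_{4}  ⇒ sig = (2;(3))

Hence PRS(X_Σ) =
{ (2;()) ×2,  (2;(1)) ×9,  (2;(1,1)),  (2;(1,2)),  (2;(2)) ×5,  (2;(3)) ×2 }


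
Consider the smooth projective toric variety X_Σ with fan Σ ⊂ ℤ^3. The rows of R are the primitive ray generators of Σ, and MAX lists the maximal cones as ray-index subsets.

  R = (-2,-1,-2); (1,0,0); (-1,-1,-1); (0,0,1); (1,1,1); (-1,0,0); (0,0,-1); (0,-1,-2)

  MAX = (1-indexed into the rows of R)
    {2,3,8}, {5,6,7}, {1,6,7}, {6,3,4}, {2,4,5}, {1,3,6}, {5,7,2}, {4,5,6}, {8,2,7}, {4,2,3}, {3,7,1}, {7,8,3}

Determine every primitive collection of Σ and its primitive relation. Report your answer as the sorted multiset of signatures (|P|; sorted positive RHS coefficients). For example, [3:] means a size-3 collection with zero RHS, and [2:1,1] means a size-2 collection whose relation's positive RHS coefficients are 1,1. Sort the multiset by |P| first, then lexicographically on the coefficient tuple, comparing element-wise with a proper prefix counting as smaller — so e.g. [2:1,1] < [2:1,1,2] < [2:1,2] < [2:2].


The 12 primitive collections of Σ (r=8, n=3):

  • {2,6}:  v_{2} + v_{6} = 0 — sig = [2:]
  • {3,5}:  v_{3} + v_{5} = 0 — sig = [2:]
  • {4,7}:  v_{4} + v_{7} = 0 — sig = [2:]
  • {1,2}:  v_{1} + v_{2} = v_{3} + v_{7} — sig = [2:1,1]
  • {1,4}:  v_{1} + v_{4} = v_{3} + v_{6} — sig = [2:1,1]
  • {1,5}:  v_{1} + v_{5} = v_{6} + v_{7} — sig = [2:1,1]
  • {4,8}:  v_{4} + v_{8} = v_{2} + v_{3} — sig = [2:1,1]
  • {5,8}:  v_{5} + v_{8} = v_{2} + v_{7} — sig = [2:1,1]
  • {6,8}:  v_{6} + v_{8} = v_{3} + v_{7} — sig = [2:1,1]
  • {1,8}:  v_{1} + v_{8} = 2·v_{3} + 2·v_{7} — sig = [2:2,2]
  • {2,3,7}:  v_{2} + v_{3} + v_{7} = v_{8} — sig = [3:1]
  • {3,6,7}:  v_{3} + v_{6} + v_{7} = v_{1} — sig = [3:1]

Signatures (|P|; sorted positive RHS coefficients), sorted:
[[2:], [2:], [2:], [2:1,1], [2:1,1], [2:1,1], [2:1,1], [2:1,1], [2:1,1], [2:2,2], [3:1], [3:1]]


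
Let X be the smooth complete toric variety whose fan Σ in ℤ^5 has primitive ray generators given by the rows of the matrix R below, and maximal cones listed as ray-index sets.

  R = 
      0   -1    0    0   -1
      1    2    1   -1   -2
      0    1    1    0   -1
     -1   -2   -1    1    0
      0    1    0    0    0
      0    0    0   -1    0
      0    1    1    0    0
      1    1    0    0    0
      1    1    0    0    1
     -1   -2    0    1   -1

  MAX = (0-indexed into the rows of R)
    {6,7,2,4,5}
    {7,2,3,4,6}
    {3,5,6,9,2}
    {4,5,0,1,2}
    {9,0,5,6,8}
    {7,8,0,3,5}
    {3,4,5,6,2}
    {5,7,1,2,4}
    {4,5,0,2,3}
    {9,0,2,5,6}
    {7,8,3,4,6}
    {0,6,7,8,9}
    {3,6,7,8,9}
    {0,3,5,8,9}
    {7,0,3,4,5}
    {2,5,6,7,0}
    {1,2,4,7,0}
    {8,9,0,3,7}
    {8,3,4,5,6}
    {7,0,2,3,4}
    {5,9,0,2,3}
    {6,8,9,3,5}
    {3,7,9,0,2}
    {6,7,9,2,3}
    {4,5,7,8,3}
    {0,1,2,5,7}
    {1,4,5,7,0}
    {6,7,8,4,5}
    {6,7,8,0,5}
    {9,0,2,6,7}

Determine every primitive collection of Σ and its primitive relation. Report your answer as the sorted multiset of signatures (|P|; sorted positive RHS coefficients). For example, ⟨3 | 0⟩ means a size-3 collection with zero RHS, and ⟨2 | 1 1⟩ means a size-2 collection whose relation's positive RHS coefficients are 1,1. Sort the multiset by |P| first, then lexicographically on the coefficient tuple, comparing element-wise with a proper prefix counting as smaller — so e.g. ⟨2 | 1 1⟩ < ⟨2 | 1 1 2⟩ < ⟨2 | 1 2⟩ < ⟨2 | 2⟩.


The 13 primitive collections of Σ (r=10, n=5):

  • {2,8}:  v_{2} + v_{8} = v_{6} + v_{7}  ⇒ sig = ⟨2 | 1 1⟩
  • {4,9}:  v_{4} + v_{9} = v_{2} + v_{3}  ⇒ sig = ⟨2 | 1 1⟩
  • {1,6}:  v_{1} + v_{6} = 2·v_{2} + v_{5} + v_{7}  ⇒ sig = ⟨2 | 1 1 2⟩
  • {1,8}:  v_{1} + v_{8} = v_{2} + v_{5} + 2·v_{7}  ⇒ sig = ⟨2 | 1 1 2⟩
  • {1,9}:  v_{1} + v_{9} = 2·v_{0} + v_{2} + v_{4}  ⇒ sig = ⟨2 | 1 1 2⟩
  • {1,3}:  v_{1} + v_{3} = 2·v_{0} + 2·v_{4}  ⇒ sig = ⟨2 | 2 2⟩
  • {0,3,6}:  v_{0} + v_{3} + v_{6} = v_{9}  ⇒ sig = ⟨3 | 1⟩
  • {0,4,6}:  v_{0} + v_{4} + v_{6} = v_{2}  ⇒ sig = ⟨3 | 1⟩
  • {0,4,8}:  v_{0} + v_{4} + v_{8} = v_{7}  ⇒ sig = ⟨3 | 1⟩
  • {5,7,9}:  v_{5} + v_{7} + v_{9} = v_{0}  ⇒ sig = ⟨3 | 1⟩
  • {3,5,6,7}:  v_{3} + v_{5} + v_{6} + v_{7} = 0  ⇒ sig = ⟨4 | 0⟩
  • {2,3,5,7}:  v_{2} + v_{3} + v_{5} + v_{7} = v_{0} + v_{4}  ⇒ sig = ⟨4 | 1 1⟩
  • {0,2,4,5,7}:  v_{0} + v_{2} + v_{4} + v_{5} + v_{7} = v_{1}  ⇒ sig = ⟨5 | 1⟩

Signatures (|P|; sorted positive RHS coefficients), sorted:
[⟨2 | 1 1⟩, ⟨2 | 1 1⟩, ⟨2 | 1 1 2⟩, ⟨2 | 1 1 2⟩, ⟨2 | 1 1 2⟩, ⟨2 | 2 2⟩, ⟨3 | 1⟩, ⟨3 | 1⟩, ⟨3 | 1⟩, ⟨3 | 1⟩, ⟨4 | 0⟩, ⟨4 | 1 1⟩, ⟨5 | 1⟩]


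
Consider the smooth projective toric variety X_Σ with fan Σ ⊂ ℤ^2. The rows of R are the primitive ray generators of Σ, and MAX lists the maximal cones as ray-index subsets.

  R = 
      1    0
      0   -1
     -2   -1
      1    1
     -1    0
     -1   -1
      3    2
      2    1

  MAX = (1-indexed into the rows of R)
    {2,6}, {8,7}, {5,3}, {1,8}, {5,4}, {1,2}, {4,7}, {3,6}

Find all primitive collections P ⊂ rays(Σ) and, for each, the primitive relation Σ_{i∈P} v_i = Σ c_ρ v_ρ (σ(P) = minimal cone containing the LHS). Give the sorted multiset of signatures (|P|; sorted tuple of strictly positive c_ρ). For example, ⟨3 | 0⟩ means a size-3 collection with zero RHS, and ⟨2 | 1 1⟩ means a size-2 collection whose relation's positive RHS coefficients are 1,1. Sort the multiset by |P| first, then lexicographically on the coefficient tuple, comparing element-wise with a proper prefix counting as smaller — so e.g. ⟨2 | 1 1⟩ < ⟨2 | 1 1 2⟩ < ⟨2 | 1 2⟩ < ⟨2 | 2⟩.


20 collections generate NE(X_Σ); each relation:

  P={1,5}:  v_{1} + v_{5} = 0  so sig = ⟨2 | 0⟩
  P={3,8}:  v_{3} + v_{8} = 0  so sig = ⟨2 | 0⟩
  P={4,6}:  v_{4} + v_{6} = 0  so sig = ⟨2 | 0⟩
  P={1,3}:  v_{1} + v_{3} = v_{6}  so sig = ⟨2 | 1⟩
  P={1,4}:  v_{1} + v_{4} = v_{8}  so sig = ⟨2 | 1⟩
  P={1,6}:  v_{1} + v_{6} = v_{2}  so sig = ⟨2 | 1⟩
  P={2,4}:  v_{2} + v_{4} = v_{1}  so sig = ⟨2 | 1⟩
  P={2,5}:  v_{2} + v_{5} = v_{6}  so sig = ⟨2 | 1⟩
  P={3,4}:  v_{3} + v_{4} = v_{5}  so sig = ⟨2 | 1⟩
  P={3,7}:  v_{3} + v_{7} = v_{4}  so sig = ⟨2 | 1⟩
  P={4,8}:  v_{4} + v_{8} = v_{7}  so sig = ⟨2 | 1⟩
  P={5,6}:  v_{5} + v_{6} = v_{3}  so sig = ⟨2 | 1⟩
  P={5,8}:  v_{5} + v_{8} = v_{4}  so sig = ⟨2 | 1⟩
  P={6,7}:  v_{6} + v_{7} = v_{8}  so sig = ⟨2 | 1⟩
  P={6,8}:  v_{6} + v_{8} = v_{1}  so sig = ⟨2 | 1⟩
  P={2,7}:  v_{2} + v_{7} = v_{1} + v_{8}  so sig = ⟨2 | 1 1⟩
  P={1,7}:  v_{1} + v_{7} = 2·v_{8}  so sig = ⟨2 | 2⟩
  P={2,3}:  v_{2} + v_{3} = 2·v_{6}  so sig = ⟨2 | 2⟩
  P={2,8}:  v_{2} + v_{8} = 2·v_{1}  so sig = ⟨2 | 2⟩
  P={5,7}:  v_{5} + v_{7} = 2·v_{4}  so sig = ⟨2 | 2⟩

so the primitive-relation signature multiset is
{ ⟨2 | 0⟩ ×3,  ⟨2 | 1⟩ ×12,  ⟨2 | 1 1⟩,  ⟨2 | 2⟩ ×4 }


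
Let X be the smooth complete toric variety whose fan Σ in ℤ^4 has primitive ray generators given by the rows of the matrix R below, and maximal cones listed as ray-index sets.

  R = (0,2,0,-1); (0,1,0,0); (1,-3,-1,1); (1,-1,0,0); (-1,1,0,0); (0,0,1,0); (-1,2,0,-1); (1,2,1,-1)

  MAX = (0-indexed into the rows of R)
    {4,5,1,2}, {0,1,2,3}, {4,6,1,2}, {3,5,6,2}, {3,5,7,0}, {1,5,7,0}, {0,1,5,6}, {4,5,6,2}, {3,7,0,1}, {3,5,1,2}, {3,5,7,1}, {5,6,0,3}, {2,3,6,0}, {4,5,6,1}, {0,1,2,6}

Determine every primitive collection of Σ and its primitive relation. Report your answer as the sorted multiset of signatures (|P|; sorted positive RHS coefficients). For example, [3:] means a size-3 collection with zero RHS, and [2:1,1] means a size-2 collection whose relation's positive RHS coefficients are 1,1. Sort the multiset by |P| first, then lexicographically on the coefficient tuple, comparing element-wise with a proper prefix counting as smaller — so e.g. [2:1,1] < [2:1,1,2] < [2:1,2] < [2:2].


Σ has 9 primitive collections:

  P = {3,4}:  v_{3} + v_{4} = 0 ; sig = [2:]
  P = {0,4}:  v_{0} + v_{4} = v_{1} + v_{6} ; sig = [2:1,1]
  P = {4,7}:  v_{4} + v_{7} = v_{0} + v_{1} + v_{5} ; sig = [2:1,1,1]
  P = {2,7}:  v_{2} + v_{7} = v_{1} + 2·v_{3} ; sig = [2:1,2]
  P = {6,7}:  v_{6} + v_{7} = 2·v_{0} + v_{5} ; sig = [2:1,2]
  P = {0,2,5}:  v_{0} + v_{2} + v_{5} = v_{3} ; sig = [3:1]
  P = {1,3,6}:  v_{1} + v_{3} + v_{6} = v_{0} ; sig = [3:1]
  P = {1,2,5,6}:  v_{1} + v_{2} + v_{5} + v_{6} = 0 ; sig = [4:]
  P = {0,1,3,5}:  v_{0} + v_{1} + v_{3} + v_{5} = v_{7} ; sig = [4:1]

Signatures (|P|; sorted positive RHS coefficients), sorted:
{ [2:],  [2:1,1],  [2:1,1,1],  [2:1,2] ×2,  [3:1] ×2,  [4:],  [4:1] }


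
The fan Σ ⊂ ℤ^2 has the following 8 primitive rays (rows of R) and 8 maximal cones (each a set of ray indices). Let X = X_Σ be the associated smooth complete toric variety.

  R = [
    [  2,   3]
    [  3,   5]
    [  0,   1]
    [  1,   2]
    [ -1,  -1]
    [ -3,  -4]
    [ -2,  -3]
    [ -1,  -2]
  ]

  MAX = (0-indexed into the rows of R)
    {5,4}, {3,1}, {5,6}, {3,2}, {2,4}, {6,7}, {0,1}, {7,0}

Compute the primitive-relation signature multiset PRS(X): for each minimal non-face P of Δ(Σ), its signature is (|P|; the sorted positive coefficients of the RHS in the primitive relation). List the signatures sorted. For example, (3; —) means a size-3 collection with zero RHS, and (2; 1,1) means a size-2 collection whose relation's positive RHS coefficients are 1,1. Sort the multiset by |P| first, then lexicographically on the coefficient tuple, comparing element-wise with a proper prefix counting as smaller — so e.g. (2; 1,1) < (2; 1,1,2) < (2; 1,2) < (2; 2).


Minimal non-faces — 20 found among 8 rays, 8 max cones:

  P={0,6}:  v_{0} + v_{6} = 0  ⇒ sig = (2; —)
  P={3,7}:  v_{3} + v_{7} = 0  ⇒ sig = (2; —)
  P={0,3}:  v_{0} + v_{3} = v_{1}  ⇒ sig = (2; 1)
  P={0,4}:  v_{0} + v_{4} = v_{3}  ⇒ sig = (2; 1)
  P={0,5}:  v_{0} + v_{5} = v_{4}  ⇒ sig = (2; 1)
  P={1,5}:  v_{1} + v_{5} = v_{2}  ⇒ sig = (2; 1)
  P={1,6}:  v_{1} + v_{6} = v_{3}  ⇒ sig = (2; 1)
  P={1,7}:  v_{1} + v_{7} = v_{0}  ⇒ sig = (2; 1)
  P={2,7}:  v_{2} + v_{7} = v_{4}  ⇒ sig = (2; 1)
  P={3,4}:  v_{3} + v_{4} = v_{2}  ⇒ sig = (2; 1)
  P={3,6}:  v_{3} + v_{6} = v_{4}  ⇒ sig = (2; 1)
  P={4,6}:  v_{4} + v_{6} = v_{5}  ⇒ sig = (2; 1)
  P={4,7}:  v_{4} + v_{7} = v_{6}  ⇒ sig = (2; 1)
  P={0,2}:  v_{0} + v_{2} = 2·v_{3}  ⇒ sig = (2; 2)
  P={1,4}:  v_{1} + v_{4} = 2·v_{3}  ⇒ sig = (2; 2)
  P={2,6}:  v_{2} + v_{6} = 2·v_{4}  ⇒ sig = (2; 2)
  P={3,5}:  v_{3} + v_{5} = 2·v_{4}  ⇒ sig = (2; 2)
  P={5,7}:  v_{5} + v_{7} = 2·v_{6}  ⇒ sig = (2; 2)
  P={1,2}:  v_{1} + v_{2} = 3·v_{3}  ⇒ sig = (2; 3)
  P={2,5}:  v_{2} + v_{5} = 3·v_{4}  ⇒ sig = (2; 3)

so the primitive-relation signature multiset is
{ (2; —) ×2,  (2; 1) ×11,  (2; 2) ×5,  (2; 3) ×2 }


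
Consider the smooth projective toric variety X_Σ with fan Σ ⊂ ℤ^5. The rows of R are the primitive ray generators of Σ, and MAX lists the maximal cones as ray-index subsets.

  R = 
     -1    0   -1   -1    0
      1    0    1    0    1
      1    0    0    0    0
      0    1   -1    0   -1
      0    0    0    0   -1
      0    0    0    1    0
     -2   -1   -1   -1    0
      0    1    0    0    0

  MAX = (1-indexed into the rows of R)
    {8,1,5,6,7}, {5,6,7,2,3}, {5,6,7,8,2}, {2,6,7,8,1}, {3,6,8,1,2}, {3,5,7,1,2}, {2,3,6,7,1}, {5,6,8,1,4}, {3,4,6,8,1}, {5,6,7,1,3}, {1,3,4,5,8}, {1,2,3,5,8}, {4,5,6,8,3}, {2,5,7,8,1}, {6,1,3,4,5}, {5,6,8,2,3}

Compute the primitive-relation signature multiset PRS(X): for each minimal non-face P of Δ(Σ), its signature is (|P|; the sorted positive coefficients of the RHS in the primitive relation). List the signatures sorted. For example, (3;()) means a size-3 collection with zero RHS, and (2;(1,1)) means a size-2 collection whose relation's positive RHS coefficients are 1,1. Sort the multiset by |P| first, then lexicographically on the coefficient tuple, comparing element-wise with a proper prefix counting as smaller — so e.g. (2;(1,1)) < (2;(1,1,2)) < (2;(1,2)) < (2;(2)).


Δ(Σ) — 8 vertices, 5 min non-faces:

  • {2,4}:  v_{2} + v_{4} = v_{3} + v_{8} — sig = (2;(1,1))
  • {4,7}:  v_{4} + v_{7} = 2·v_{1} + v_{5} + v_{6} — sig = (2;(1,1,2))
  • {3,7,8}:  v_{3} + v_{7} + v_{8} = v_{1} — sig = (3;(1))
  • {1,2,5,6}:  v_{1} + v_{2} + v_{5} + v_{6} = 0 — sig = (4;())
  • {1,3,5,6,8}:  v_{1} + v_{3} + v_{5} + v_{6} + v_{8} = v_{4} — sig = (5;(1))

so the primitive-relation signature multiset is
{ (2;(1,1)),  (2;(1,1,2)),  (3;(1)),  (4;()),  (5;(1)) }


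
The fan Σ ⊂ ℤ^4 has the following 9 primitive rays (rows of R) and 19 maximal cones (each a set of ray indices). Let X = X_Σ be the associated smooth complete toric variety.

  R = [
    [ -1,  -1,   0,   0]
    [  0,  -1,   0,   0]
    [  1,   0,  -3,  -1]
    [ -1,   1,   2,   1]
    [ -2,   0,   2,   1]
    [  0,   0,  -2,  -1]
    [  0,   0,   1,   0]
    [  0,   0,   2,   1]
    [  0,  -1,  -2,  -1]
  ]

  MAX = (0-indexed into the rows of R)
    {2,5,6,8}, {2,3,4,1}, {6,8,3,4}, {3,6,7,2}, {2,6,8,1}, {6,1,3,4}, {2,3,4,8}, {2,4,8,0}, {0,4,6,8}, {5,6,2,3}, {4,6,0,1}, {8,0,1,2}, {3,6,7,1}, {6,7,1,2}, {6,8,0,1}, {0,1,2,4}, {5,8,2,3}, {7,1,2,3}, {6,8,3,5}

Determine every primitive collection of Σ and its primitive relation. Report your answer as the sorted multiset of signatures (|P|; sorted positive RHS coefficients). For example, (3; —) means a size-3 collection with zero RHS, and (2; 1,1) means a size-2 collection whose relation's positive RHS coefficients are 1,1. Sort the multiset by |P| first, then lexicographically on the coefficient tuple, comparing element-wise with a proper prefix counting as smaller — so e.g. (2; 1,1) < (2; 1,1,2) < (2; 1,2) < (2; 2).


The 14 primitive collections of Σ (r=9, n=4):

  • {5,7}:  v_{5} + v_{7} = 0  →  sig = (2; —)
  • {0,3}:  v_{0} + v_{3} = v_{4}  →  sig = (2; 1)
  • {1,5}:  v_{1} + v_{5} = v_{8}  →  sig = (2; 1)
  • {7,8}:  v_{7} + v_{8} = v_{1}  →  sig = (2; 1)
  • {0,5}:  v_{0} + v_{5} = v_{3} + 2·v_{8}  →  sig = (2; 1,2)
  • {0,7}:  v_{0} + v_{7} = 2·v_{1} + v_{3}  →  sig = (2; 1,2)
  • {4,5}:  v_{4} + v_{5} = 2·v_{3} + 2·v_{8}  →  sig = (2; 2,2)
  • {4,7}:  v_{4} + v_{7} = 2·v_{1} + 2·v_{3}  →  sig = (2; 2,2)
  • {0,2,6}:  v_{0} + v_{2} + v_{6} = v_{8}  →  sig = (3; 1)
  • {1,3,8}:  v_{1} + v_{3} + v_{8} = v_{0}  →  sig = (3; 1)
  • {2,4,6}:  v_{2} + v_{4} + v_{6} = v_{3} + v_{8}  →  sig = (3; 1,1)
  • {1,4,8}:  v_{1} + v_{4} + v_{8} = 2·v_{0}  →  sig = (3; 2)
  • {1,2,3,6}:  v_{1} + v_{2} + v_{3} + v_{6} = 0  →  sig = (4; —)
  • {2,3,6,8}:  v_{2} + v_{3} + v_{6} + v_{8} = v_{5}  →  sig = (4; 1)

Sorted signature multiset PRS(X):
{ (2; —),  (2; 1) ×3,  (2; 1,2) ×2,  (2; 2,2) ×2,  (3; 1) ×2,  (3; 1,1),  (3; 2),  (4; —),  (4; 1) }


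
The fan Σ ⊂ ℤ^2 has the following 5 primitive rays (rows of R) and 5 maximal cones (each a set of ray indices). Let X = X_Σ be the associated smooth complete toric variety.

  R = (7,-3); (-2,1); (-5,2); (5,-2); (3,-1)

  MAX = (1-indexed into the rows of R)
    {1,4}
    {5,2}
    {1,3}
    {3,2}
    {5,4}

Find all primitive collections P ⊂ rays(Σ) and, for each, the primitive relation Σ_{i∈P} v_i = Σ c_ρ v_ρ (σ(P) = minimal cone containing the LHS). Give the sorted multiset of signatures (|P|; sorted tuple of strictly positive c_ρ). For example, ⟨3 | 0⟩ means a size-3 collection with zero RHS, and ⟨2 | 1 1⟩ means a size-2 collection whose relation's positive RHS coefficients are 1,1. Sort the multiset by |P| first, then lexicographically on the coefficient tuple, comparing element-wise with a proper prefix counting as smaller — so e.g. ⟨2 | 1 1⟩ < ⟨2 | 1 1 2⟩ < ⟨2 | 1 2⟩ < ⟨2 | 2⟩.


5 minimal non-faces of Δ(Σ) (on 5 rays):

  P = {3,4}:  v_{3} + v_{4} = 0  so sig = ⟨2 | 0⟩
  P = {1,2}:  v_{1} + v_{2} = v_{4}  so sig = ⟨2 | 1⟩
  P = {2,4}:  v_{2} + v_{4} = v_{5}  so sig = ⟨2 | 1⟩
  P = {3,5}:  v_{3} + v_{5} = v_{2}  so sig = ⟨2 | 1⟩
  P = {1,5}:  v_{1} + v_{5} = 2·v_{4}  so sig = ⟨2 | 2⟩

Sorted signature multiset PRS(X):
{ ⟨2 | 0⟩,  ⟨2 | 1⟩ ×3,  ⟨2 | 2⟩ }


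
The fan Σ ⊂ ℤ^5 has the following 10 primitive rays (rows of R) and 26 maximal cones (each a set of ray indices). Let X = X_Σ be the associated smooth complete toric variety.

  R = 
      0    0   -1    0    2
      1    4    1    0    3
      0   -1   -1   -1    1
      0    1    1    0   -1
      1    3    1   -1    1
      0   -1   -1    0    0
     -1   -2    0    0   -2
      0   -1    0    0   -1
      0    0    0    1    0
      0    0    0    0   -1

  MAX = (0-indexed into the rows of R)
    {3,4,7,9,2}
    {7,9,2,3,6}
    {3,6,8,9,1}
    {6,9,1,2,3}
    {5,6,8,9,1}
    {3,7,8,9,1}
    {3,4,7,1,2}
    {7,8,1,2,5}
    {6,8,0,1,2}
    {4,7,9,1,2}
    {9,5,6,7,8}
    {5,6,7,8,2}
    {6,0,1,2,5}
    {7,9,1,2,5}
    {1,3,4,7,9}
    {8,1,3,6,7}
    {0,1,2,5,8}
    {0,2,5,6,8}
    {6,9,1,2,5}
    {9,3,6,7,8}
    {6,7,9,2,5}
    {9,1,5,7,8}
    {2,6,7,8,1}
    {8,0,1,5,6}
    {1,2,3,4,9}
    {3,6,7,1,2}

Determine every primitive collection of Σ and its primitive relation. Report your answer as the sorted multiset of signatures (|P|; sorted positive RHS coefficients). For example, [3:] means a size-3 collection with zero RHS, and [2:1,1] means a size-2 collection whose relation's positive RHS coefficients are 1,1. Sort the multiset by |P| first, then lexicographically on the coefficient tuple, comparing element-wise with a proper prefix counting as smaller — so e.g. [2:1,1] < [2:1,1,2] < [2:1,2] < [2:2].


Σ has 14 primitive collections:

  P = {3,5}:  v_{3} + v_{5} = v_{9}  →  sig = [2:1]
  P = {0,7}:  v_{0} + v_{7} = v_{2} + v_{8}  →  sig = [2:1,1]
  P = {0,3}:  v_{0} + v_{3} = v_{1} + v_{5} + v_{6}  →  sig = [2:1,1,1]
  P = {0,4}:  v_{0} + v_{4} = v_{1} + v_{2} + v_{9}  →  sig = [2:1,1,1]
  P = {4,8}:  v_{4} + v_{8} = v_{1} + v_{7} + v_{9}  →  sig = [2:1,1,1]
  P = {4,5}:  v_{4} + v_{5} = v_{1} + v_{2} + v_{7} + 2·v_{9}  →  sig = [2:1,1,1,2]
  P = {0,9}:  v_{0} + v_{9} = v_{1} + 2·v_{5} + v_{6}  →  sig = [2:1,1,2]
  P = {4,6}:  v_{4} + v_{6} = v_{2} + 2·v_{3}  →  sig = [2:1,2]
  P = {2,3,8}:  v_{2} + v_{3} + v_{8} = 0  →  sig = [3:]
  P = {2,8,9}:  v_{2} + v_{8} + v_{9} = v_{5}  →  sig = [3:1]
  P = {1,5,6,7}:  v_{1} + v_{5} + v_{6} + v_{7} = 0  →  sig = [4:]
  P = {1,6,7,9}:  v_{1} + v_{6} + v_{7} + v_{9} = v_{3}  →  sig = [4:1]
  P = {1,2,3,7,9}:  v_{1} + v_{2} + v_{3} + v_{7} + v_{9} = v_{4}  →  sig = [5:1]
  P = {1,2,5,6,8}:  v_{1} + v_{2} + v_{5} + v_{6} + v_{8} = v_{0}  →  sig = [5:1]

Signatures (|P|; sorted positive RHS coefficients), sorted:
    |P|=2: 8 collections, coeffs (1), (1,1), (1,1,1), (1,1,1), (1,1,1), (1,1,1,2), (1,1,2), (1,2)
    |P|=3: 2 collections, coeffs (), (1)
    |P|=4: 2 collections, coeffs (), (1)
    |P|=5: 2 collections, coeffs (1), (1)


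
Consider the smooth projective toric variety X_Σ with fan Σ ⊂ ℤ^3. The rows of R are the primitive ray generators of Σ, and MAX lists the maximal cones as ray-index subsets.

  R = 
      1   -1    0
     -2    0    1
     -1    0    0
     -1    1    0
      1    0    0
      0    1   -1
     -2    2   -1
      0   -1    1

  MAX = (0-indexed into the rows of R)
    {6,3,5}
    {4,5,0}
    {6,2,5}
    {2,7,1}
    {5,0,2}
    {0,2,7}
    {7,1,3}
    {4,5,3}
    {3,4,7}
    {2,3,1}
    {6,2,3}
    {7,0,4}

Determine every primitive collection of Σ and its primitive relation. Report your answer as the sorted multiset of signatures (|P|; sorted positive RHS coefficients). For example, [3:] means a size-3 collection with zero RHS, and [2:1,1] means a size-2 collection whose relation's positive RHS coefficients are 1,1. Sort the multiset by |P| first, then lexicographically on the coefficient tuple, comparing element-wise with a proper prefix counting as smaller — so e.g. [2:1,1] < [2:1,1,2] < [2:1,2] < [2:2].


Primitive collections (12):

  {0,3}:  v_{0} + v_{3} = 0  ⟹  sig = [2:]
  {2,4}:  v_{2} + v_{4} = 0  ⟹  sig = [2:]
  {5,7}:  v_{5} + v_{7} = 0  ⟹  sig = [2:]
  {0,1}:  v_{0} + v_{1} = v_{2} + v_{7}  ⟹  sig = [2:1,1]
  {0,6}:  v_{0} + v_{6} = v_{2} + v_{5}  ⟹  sig = [2:1,1]
  {1,4}:  v_{1} + v_{4} = v_{3} + v_{7}  ⟹  sig = [2:1,1]
  {1,5}:  v_{1} + v_{5} = v_{2} + v_{3}  ⟹  sig = [2:1,1]
  {4,6}:  v_{4} + v_{6} = v_{3} + v_{5}  ⟹  sig = [2:1,1]
  {6,7}:  v_{6} + v_{7} = v_{2} + v_{3}  ⟹  sig = [2:1,1]
  {1,6}:  v_{1} + v_{6} = 2·v_{2} + 2·v_{3}  ⟹  sig = [2:2,2]
  {2,3,5}:  v_{2} + v_{3} + v_{5} = v_{6}  ⟹  sig = [3:1]
  {2,3,7}:  v_{2} + v_{3} + v_{7} = v_{1}  ⟹  sig = [3:1]

Sorted signature multiset PRS(X):
[[2:], [2:], [2:], [2:1,1], [2:1,1], [2:1,1], [2:1,1], [2:1,1], [2:1,1], [2:2,2], [3:1], [3:1]]


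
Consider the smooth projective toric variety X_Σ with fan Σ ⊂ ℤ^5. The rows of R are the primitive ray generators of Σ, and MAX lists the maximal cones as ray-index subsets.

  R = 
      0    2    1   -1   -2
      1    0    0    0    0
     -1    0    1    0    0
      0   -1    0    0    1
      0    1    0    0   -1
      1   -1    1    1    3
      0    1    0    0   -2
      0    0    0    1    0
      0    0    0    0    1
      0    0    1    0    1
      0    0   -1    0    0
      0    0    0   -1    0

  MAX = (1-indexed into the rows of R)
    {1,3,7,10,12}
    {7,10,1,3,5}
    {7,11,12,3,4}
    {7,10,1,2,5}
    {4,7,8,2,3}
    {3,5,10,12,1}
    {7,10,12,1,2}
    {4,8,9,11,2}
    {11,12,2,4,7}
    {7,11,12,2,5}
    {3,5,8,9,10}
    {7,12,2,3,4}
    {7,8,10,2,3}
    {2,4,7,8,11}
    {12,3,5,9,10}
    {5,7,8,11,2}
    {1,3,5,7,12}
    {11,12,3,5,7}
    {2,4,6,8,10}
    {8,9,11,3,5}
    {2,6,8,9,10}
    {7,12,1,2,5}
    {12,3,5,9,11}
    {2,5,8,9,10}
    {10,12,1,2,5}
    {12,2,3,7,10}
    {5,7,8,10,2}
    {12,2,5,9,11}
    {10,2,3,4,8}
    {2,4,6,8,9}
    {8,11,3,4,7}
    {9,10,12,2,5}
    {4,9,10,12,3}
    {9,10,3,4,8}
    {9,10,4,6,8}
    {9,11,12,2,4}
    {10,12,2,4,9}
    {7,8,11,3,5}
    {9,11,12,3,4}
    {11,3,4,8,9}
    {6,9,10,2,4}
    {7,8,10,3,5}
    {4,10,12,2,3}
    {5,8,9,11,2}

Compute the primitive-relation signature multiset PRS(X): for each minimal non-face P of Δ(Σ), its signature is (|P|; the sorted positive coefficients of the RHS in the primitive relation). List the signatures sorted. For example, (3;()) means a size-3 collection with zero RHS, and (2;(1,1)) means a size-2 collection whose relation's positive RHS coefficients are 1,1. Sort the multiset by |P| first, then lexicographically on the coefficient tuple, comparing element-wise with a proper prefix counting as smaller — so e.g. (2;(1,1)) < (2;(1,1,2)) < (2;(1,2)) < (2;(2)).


The 21 primitive collections of Σ (r=12, n=5):

  P = {4,5}:  v_{4} + v_{5} = 0  →  sig = (2;())
  P = {8,12}:  v_{8} + v_{12} = 0  →  sig = (2;())
  P = {7,9}:  v_{7} + v_{9} = v_{5}  →  sig = (2;(1))
  P = {10,11}:  v_{10} + v_{11} = v_{9}  →  sig = (2;(1))
  P = {1,4}:  v_{1} + v_{4} = v_{7} + v_{10} + v_{12}  →  sig = (2;(1,1,1))
  P = {1,8}:  v_{1} + v_{8} = v_{5} + v_{7} + v_{10}  →  sig = (2;(1,1,1))
  P = {6,7}:  v_{6} + v_{7} = v_{2} + v_{8} + v_{10}  →  sig = (2;(1,1,1))
  P = {5,6}:  v_{5} + v_{6} = v_{2} + v_{8} + v_{9} + v_{10}  →  sig = (2;(1,1,1,1))
  P = {6,12}:  v_{6} + v_{12} = v_{2} + v_{4} + v_{9} + v_{10}  →  sig = (2;(1,1,1,1))
  P = {6,11}:  v_{6} + v_{11} = v_{2} + v_{4} + v_{8} + 2·v_{9}  →  sig = (2;(1,1,1,2))
  P = {1,6}:  v_{1} + v_{6} = v_{2} + v_{5} + 2·v_{10}  →  sig = (2;(1,1,2))
  P = {1,9}:  v_{1} + v_{9} = 2·v_{5} + v_{10} + v_{12}  →  sig = (2;(1,1,2))
  P = {3,6}:  v_{3} + v_{6} = v_{4} + v_{8} + 2·v_{10}  →  sig = (2;(1,1,2))
  P = {1,11}:  v_{1} + v_{11} = 2·v_{5} + v_{12}  →  sig = (2;(1,2))
  P = {2,3,11}:  v_{2} + v_{3} + v_{11} = 0  →  sig = (3;())
  P = {2,3,9}:  v_{2} + v_{3} + v_{9} = v_{10}  →  sig = (3;(1))
  P = {2,3,5}:  v_{2} + v_{3} + v_{5} = v_{7} + v_{10}  →  sig = (3;(1,1))
  P = {4,7,10}:  v_{4} + v_{7} + v_{10} = v_{2} + v_{3}  →  sig = (3;(1,1))
  P = {1,2,3}:  v_{1} + v_{2} + v_{3} = 2·v_{7} + 2·v_{10} + v_{12}  →  sig = (3;(1,2,2))
  P = {5,7,10,12}:  v_{5} + v_{7} + v_{10} + v_{12} = v_{1}  →  sig = (4;(1))
  P = {2,4,8,9,10}:  v_{2} + v_{4} + v_{8} + v_{9} + v_{10} = v_{6}  →  sig = (5;(1))

Sorted signature multiset PRS(X):
    |P|=2: 14 collections, coeffs (), (), (1), (1), (1,1,1), (1,1,1), (1,1,1), (1,1,1,1), (1,1,1,1), (1,1,1,2), (1,1,2), (1,1,2), (1,1,2), (1,2)
    |P|=3: 5 collections, coeffs (), (1), (1,1), (1,1), (1,2,2)
    |P|=4: 1 collection, coeffs (1)
    |P|=5: 1 collection, coeffs (1)
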